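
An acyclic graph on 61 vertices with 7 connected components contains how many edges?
54 (Each of the 7 component trees on V_i vertices has V_i - 1 edges; summing gives V - C = 61 - 7 = 54)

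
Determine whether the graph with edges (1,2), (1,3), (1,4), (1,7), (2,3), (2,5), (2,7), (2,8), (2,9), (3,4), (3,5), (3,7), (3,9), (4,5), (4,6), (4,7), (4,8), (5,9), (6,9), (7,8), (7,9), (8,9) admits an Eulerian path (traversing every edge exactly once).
Yes — and in fact it has an Eulerian circuit (the graph is connected and all 9 vertices have even degree)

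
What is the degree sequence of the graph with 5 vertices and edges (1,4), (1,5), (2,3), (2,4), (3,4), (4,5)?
[4, 2, 2, 2, 2] (degrees: deg(1)=2, deg(2)=2, deg(3)=2, deg(4)=4, deg(5)=2)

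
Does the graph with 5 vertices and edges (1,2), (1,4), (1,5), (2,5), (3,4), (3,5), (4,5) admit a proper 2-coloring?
No (odd cycle of length 3: 4 -> 1 -> 5 -> 4)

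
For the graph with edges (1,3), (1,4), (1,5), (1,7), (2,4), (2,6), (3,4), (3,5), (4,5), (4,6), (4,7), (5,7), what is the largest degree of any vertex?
6 (attained at vertex 4)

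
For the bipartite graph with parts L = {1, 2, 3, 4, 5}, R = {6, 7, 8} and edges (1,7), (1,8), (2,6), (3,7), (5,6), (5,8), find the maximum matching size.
3 (matching: (1,8), (2,6), (3,7); upper bound min(|L|,|R|) = min(5,3) = 3)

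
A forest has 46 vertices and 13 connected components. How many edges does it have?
33 (Each of the 13 component trees on V_i vertices has V_i - 1 edges; summing gives V - C = 46 - 13 = 33)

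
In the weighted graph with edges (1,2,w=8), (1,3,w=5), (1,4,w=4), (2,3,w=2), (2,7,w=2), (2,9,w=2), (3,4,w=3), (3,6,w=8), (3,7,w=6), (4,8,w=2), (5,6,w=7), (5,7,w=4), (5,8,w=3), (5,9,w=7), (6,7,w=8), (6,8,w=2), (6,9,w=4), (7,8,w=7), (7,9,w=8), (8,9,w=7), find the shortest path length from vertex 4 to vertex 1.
4 (path: 4 -> 1; weights 4 = 4)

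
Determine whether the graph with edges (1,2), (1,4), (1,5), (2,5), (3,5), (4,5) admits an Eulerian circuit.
No (2 vertices have odd degree: {1, 3}; Eulerian circuit requires 0)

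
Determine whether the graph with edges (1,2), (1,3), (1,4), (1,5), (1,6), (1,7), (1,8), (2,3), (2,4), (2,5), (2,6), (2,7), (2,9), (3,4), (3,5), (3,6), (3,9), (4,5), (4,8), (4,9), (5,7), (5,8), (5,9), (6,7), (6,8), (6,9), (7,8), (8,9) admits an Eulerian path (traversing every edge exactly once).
No (4 vertices have odd degree: {1, 2, 5, 7}; Eulerian path requires 0 or 2)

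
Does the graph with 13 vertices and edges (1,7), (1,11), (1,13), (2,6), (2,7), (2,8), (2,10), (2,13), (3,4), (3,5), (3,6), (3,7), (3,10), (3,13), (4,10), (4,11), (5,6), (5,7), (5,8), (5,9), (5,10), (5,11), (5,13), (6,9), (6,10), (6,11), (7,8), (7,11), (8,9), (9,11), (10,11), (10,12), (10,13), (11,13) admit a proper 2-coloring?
No (odd cycle of length 3: 7 -> 1 -> 11 -> 7)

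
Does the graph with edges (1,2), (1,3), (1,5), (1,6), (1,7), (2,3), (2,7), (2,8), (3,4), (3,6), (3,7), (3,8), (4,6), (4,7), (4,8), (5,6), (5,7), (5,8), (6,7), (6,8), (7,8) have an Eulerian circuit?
No (2 vertices have odd degree: {1, 7}; Eulerian circuit requires 0)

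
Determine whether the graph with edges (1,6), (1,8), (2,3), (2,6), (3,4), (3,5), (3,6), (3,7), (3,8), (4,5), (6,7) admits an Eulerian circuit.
Yes (the graph is connected and all 8 vertices have even degree)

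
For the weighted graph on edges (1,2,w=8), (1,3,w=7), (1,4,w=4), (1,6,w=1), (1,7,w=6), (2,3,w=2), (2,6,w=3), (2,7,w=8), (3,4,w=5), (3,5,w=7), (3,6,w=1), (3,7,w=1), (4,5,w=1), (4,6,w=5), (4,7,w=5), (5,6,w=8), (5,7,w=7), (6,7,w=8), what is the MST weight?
10 (MST edges: (1,4,w=4), (1,6,w=1), (2,3,w=2), (3,6,w=1), (3,7,w=1), (4,5,w=1); sum of weights 4 + 1 + 2 + 1 + 1 + 1 = 10)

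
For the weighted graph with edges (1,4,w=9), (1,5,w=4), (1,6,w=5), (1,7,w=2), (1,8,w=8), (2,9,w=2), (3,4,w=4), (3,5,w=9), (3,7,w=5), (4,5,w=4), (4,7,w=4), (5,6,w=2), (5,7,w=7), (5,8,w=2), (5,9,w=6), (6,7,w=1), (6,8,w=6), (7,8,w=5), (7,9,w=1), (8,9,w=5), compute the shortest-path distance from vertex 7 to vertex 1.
2 (path: 7 -> 1; weights 2 = 2)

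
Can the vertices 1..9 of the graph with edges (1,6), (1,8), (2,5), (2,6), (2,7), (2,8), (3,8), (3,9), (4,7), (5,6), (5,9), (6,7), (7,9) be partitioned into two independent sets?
No (odd cycle of length 5: 2 -> 8 -> 1 -> 6 -> 5 -> 2)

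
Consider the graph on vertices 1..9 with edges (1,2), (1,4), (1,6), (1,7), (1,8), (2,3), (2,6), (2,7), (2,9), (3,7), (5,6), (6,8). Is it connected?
Yes (BFS from 1 visits [1, 2, 4, 6, 7, 8, 3, 9, 5] — all 9 vertices reached)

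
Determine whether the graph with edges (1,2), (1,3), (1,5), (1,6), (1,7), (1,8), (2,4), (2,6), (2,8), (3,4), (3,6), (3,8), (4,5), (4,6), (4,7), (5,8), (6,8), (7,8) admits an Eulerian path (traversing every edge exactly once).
No (4 vertices have odd degree: {4, 5, 6, 7}; Eulerian path requires 0 or 2)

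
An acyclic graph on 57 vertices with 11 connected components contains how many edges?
46 (Each of the 11 component trees on V_i vertices has V_i - 1 edges; summing gives V - C = 57 - 11 = 46)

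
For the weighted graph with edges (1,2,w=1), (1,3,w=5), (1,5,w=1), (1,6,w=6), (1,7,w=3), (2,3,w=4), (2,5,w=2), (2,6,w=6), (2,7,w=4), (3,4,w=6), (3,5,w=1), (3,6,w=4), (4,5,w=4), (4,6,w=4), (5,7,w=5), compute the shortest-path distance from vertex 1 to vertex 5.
1 (path: 1 -> 5; weights 1 = 1)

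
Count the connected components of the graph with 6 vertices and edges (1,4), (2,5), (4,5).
3 (components: {1, 2, 4, 5}, {3}, {6})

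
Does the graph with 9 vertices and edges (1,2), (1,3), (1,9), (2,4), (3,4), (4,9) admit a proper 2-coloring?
Yes. Partition: {1, 4, 5, 6, 7, 8}, {2, 3, 9}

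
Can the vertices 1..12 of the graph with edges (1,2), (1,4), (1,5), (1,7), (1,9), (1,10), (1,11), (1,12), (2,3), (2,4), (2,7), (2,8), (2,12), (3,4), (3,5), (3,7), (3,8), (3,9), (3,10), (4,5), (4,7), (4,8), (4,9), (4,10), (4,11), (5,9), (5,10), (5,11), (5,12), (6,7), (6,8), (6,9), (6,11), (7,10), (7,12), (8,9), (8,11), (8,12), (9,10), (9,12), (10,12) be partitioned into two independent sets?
No (odd cycle of length 3: 4 -> 1 -> 11 -> 4)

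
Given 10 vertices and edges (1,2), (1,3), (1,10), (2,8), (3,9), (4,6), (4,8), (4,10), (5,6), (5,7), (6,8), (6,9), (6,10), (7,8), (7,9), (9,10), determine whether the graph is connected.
Yes (BFS from 1 visits [1, 2, 3, 10, 8, 9, 4, 6, 7, 5] — all 10 vertices reached)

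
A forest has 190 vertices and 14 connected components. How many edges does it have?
176 (Each of the 14 component trees on V_i vertices has V_i - 1 edges; summing gives V - C = 190 - 14 = 176)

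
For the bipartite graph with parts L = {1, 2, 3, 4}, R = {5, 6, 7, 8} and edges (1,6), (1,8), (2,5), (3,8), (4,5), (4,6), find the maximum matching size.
3 (matching: (1,8), (2,5), (4,6); upper bound min(|L|,|R|) = min(4,4) = 4)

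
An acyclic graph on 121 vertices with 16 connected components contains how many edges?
105 (Each of the 16 component trees on V_i vertices has V_i - 1 edges; summing gives V - C = 121 - 16 = 105)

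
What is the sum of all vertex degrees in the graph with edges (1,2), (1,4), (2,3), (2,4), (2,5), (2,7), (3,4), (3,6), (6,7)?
18 (handshake: sum of degrees = 2|E| = 2 x 9 = 18)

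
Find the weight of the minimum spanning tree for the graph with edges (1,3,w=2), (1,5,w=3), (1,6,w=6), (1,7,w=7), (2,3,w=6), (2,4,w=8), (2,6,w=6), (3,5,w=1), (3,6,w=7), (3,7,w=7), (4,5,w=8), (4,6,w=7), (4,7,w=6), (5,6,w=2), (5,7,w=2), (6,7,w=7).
19 (MST edges: (1,3,w=2), (2,6,w=6), (3,5,w=1), (4,7,w=6), (5,6,w=2), (5,7,w=2); sum of weights 2 + 6 + 1 + 6 + 2 + 2 = 19)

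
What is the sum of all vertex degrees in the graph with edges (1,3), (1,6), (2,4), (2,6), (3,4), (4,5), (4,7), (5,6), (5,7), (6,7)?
20 (handshake: sum of degrees = 2|E| = 2 x 10 = 20)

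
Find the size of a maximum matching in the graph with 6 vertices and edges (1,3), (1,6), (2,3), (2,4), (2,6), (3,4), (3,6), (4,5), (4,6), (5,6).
3 (matching: (1,3), (2,4), (5,6); upper bound floor(n/2) = floor(6/2) = 3)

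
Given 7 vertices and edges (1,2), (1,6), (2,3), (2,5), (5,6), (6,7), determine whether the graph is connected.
No, it has 2 components: {1, 2, 3, 5, 6, 7}, {4}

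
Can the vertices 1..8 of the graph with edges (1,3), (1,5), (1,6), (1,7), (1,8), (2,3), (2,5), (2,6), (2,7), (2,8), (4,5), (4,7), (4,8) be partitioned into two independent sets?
Yes. Partition: {1, 2, 4}, {3, 5, 6, 7, 8}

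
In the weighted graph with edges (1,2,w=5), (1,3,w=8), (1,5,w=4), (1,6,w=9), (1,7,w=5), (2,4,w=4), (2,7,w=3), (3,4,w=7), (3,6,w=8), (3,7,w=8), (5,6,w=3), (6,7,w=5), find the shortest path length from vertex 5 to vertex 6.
3 (path: 5 -> 6; weights 3 = 3)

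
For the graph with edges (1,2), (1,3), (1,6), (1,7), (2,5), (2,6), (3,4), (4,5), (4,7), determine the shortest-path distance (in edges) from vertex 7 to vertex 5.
2 (path: 7 -> 4 -> 5, 2 edges)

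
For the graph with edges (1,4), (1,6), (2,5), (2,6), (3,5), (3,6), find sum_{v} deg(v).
12 (handshake: sum of degrees = 2|E| = 2 x 6 = 12)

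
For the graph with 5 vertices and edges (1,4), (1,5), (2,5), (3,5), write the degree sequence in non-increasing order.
[3, 2, 1, 1, 1] (degrees: deg(1)=2, deg(2)=1, deg(3)=1, deg(4)=1, deg(5)=3)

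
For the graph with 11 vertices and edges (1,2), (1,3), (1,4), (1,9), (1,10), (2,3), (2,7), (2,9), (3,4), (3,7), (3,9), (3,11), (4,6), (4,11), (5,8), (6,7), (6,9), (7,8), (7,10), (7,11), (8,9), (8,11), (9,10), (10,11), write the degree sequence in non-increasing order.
[6, 6, 6, 5, 5, 4, 4, 4, 4, 3, 1] (degrees: deg(1)=5, deg(2)=4, deg(3)=6, deg(4)=4, deg(5)=1, deg(6)=3, deg(7)=6, deg(8)=4, deg(9)=6, deg(10)=4, deg(11)=5)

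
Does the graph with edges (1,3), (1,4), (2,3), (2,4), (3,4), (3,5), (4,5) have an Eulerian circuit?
Yes (the graph is connected and all 5 vertices have even degree)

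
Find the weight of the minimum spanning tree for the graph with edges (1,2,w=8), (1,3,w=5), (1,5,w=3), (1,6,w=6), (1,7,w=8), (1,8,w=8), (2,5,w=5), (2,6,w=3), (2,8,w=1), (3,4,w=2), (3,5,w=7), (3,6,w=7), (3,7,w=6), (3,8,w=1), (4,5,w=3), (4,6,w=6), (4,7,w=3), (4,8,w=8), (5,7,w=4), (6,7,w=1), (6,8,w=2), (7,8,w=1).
12 (MST edges: (1,5,w=3), (2,8,w=1), (3,4,w=2), (3,8,w=1), (4,5,w=3), (6,7,w=1), (7,8,w=1); sum of weights 3 + 1 + 2 + 1 + 3 + 1 + 1 = 12)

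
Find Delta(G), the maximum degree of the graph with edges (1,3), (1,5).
2 (attained at vertex 1)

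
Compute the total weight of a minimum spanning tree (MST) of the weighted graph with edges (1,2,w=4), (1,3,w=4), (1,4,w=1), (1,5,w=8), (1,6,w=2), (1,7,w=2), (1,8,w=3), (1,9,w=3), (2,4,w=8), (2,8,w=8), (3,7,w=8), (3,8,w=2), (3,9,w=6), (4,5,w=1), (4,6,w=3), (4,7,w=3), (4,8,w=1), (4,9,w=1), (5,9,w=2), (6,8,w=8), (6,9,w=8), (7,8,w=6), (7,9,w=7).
14 (MST edges: (1,2,w=4), (1,4,w=1), (1,6,w=2), (1,7,w=2), (3,8,w=2), (4,5,w=1), (4,8,w=1), (4,9,w=1); sum of weights 4 + 1 + 2 + 2 + 2 + 1 + 1 + 1 = 14)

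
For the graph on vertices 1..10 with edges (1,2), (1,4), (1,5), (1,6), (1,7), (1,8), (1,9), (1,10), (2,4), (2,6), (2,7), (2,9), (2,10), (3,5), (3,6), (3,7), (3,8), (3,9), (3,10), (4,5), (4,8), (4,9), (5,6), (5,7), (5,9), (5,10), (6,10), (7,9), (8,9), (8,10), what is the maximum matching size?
5 (matching: (1,5), (2,10), (3,6), (4,8), (7,9); upper bound floor(n/2) = floor(10/2) = 5)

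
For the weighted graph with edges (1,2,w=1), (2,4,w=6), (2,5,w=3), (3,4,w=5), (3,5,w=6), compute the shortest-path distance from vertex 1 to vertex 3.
10 (path: 1 -> 2 -> 5 -> 3; weights 1 + 3 + 6 = 10)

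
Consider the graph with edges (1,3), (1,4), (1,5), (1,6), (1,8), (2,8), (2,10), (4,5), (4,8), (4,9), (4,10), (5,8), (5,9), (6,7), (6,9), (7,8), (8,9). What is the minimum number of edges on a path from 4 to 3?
2 (path: 4 -> 1 -> 3, 2 edges)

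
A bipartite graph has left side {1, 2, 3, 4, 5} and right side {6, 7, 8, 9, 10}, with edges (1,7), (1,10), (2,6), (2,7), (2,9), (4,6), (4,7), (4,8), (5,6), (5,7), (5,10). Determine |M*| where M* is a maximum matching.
4 (matching: (1,10), (2,9), (4,8), (5,7); upper bound min(|L|,|R|) = min(5,5) = 5)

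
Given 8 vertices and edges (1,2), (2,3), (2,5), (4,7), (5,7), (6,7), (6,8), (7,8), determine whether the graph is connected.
Yes (BFS from 1 visits [1, 2, 3, 5, 7, 4, 6, 8] — all 8 vertices reached)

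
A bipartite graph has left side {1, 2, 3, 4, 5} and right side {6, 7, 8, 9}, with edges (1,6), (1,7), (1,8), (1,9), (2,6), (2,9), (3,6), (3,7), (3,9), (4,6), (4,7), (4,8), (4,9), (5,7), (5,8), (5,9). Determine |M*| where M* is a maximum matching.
4 (matching: (1,9), (2,6), (3,7), (4,8); upper bound min(|L|,|R|) = min(5,4) = 4)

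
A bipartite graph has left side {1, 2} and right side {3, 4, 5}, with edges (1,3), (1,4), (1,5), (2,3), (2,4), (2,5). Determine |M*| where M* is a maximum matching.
2 (matching: (1,5), (2,4); upper bound min(|L|,|R|) = min(2,3) = 2)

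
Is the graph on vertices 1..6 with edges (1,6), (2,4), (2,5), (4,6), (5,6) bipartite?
Yes. Partition: {1, 3, 4, 5}, {2, 6}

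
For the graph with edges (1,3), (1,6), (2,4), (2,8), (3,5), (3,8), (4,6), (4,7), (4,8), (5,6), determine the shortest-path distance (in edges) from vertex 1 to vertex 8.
2 (path: 1 -> 3 -> 8, 2 edges)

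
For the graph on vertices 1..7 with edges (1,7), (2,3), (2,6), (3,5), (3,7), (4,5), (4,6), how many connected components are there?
1 (components: {1, 2, 3, 4, 5, 6, 7})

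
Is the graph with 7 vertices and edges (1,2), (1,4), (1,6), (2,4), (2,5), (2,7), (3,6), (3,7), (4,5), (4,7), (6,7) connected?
Yes (BFS from 1 visits [1, 2, 4, 6, 5, 7, 3] — all 7 vertices reached)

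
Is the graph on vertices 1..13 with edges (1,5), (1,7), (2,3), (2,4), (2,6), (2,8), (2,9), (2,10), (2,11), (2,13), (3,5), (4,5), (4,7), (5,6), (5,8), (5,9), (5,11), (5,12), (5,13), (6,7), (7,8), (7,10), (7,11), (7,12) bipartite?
Yes. Partition: {1, 3, 4, 6, 8, 9, 10, 11, 12, 13}, {2, 5, 7}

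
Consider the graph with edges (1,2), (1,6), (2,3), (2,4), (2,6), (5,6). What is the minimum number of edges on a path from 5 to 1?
2 (path: 5 -> 6 -> 1, 2 edges)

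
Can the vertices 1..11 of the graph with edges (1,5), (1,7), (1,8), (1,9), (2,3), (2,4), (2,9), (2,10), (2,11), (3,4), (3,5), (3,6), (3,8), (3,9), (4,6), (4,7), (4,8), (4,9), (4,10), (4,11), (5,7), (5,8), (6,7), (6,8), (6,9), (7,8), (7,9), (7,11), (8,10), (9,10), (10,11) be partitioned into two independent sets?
No (odd cycle of length 3: 7 -> 1 -> 5 -> 7)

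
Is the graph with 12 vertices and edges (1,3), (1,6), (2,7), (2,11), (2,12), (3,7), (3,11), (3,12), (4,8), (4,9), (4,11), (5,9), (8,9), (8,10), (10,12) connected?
Yes (BFS from 1 visits [1, 3, 6, 7, 11, 12, 2, 4, 10, 8, 9, 5] — all 12 vertices reached)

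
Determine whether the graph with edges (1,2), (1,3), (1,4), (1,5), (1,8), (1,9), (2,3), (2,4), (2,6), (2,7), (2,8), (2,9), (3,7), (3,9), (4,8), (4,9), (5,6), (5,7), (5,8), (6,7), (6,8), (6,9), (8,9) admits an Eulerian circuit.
No (2 vertices have odd degree: {2, 6}; Eulerian circuit requires 0)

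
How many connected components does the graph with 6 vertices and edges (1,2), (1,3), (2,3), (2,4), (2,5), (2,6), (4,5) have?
1 (components: {1, 2, 3, 4, 5, 6})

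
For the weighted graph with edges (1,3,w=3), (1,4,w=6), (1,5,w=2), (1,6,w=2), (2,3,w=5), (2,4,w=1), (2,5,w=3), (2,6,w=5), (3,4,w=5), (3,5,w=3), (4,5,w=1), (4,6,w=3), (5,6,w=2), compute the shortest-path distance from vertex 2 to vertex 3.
5 (path: 2 -> 3; weights 5 = 5)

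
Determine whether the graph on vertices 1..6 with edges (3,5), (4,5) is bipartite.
Yes. Partition: {1, 2, 3, 4, 6}, {5}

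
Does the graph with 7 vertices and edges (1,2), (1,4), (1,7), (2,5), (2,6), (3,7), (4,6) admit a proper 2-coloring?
Yes. Partition: {1, 3, 5, 6}, {2, 4, 7}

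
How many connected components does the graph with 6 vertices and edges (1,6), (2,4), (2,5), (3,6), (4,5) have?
2 (components: {1, 3, 6}, {2, 4, 5})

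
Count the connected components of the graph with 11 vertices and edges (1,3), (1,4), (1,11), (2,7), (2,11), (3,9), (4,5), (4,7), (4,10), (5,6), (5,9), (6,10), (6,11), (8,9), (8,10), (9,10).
1 (components: {1, 2, 3, 4, 5, 6, 7, 8, 9, 10, 11})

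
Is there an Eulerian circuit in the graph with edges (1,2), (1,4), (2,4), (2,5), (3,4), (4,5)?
No (2 vertices have odd degree: {2, 3}; Eulerian circuit requires 0)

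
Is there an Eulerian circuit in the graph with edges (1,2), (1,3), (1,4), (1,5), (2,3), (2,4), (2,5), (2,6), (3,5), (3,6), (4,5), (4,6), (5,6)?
No (2 vertices have odd degree: {2, 5}; Eulerian circuit requires 0)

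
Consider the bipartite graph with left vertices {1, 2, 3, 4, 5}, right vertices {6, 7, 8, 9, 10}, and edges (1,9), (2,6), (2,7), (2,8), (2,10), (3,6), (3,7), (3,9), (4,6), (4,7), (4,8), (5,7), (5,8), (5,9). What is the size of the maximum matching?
5 (matching: (1,9), (2,10), (3,7), (4,6), (5,8); upper bound min(|L|,|R|) = min(5,5) = 5)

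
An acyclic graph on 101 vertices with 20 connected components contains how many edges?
81 (Each of the 20 component trees on V_i vertices has V_i - 1 edges; summing gives V - C = 101 - 20 = 81)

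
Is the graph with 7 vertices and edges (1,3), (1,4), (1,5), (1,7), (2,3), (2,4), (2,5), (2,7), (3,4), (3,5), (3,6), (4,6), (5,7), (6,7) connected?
Yes (BFS from 1 visits [1, 3, 4, 5, 7, 2, 6] — all 7 vertices reached)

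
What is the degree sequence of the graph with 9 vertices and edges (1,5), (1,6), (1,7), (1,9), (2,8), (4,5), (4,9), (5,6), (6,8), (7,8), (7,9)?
[4, 3, 3, 3, 3, 3, 2, 1, 0] (degrees: deg(1)=4, deg(2)=1, deg(3)=0, deg(4)=2, deg(5)=3, deg(6)=3, deg(7)=3, deg(8)=3, deg(9)=3)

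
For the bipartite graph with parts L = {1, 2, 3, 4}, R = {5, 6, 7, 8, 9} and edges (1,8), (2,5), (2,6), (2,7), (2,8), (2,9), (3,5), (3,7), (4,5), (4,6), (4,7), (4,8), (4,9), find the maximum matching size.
4 (matching: (1,8), (2,9), (3,7), (4,6); upper bound min(|L|,|R|) = min(4,5) = 4)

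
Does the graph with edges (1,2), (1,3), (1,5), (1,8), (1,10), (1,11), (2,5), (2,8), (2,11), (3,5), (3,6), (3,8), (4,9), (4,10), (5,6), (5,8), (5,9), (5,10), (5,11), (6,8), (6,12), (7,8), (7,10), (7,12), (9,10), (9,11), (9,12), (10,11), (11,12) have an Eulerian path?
Yes (the graph is connected and exactly 2 vertices have odd degree: {7, 9}; any Eulerian path must start and end at those)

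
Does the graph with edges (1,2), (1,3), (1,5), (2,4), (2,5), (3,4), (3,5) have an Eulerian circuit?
No (4 vertices have odd degree: {1, 2, 3, 5}; Eulerian circuit requires 0)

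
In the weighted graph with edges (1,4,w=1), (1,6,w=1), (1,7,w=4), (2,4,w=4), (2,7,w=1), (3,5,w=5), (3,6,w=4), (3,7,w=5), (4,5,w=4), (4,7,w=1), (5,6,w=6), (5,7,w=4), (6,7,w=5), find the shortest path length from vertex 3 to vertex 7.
5 (path: 3 -> 7; weights 5 = 5)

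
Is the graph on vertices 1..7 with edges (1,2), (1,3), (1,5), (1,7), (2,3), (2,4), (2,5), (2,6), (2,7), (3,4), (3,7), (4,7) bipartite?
No (odd cycle of length 3: 2 -> 1 -> 7 -> 2)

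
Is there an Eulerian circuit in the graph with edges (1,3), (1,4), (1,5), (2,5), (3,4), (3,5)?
No (4 vertices have odd degree: {1, 2, 3, 5}; Eulerian circuit requires 0)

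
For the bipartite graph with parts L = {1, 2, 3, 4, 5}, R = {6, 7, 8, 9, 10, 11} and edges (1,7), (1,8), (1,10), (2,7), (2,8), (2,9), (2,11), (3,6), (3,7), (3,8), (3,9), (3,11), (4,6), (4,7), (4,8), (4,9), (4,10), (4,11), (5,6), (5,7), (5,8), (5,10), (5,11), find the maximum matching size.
5 (matching: (1,10), (2,11), (3,9), (4,8), (5,7); upper bound min(|L|,|R|) = min(5,6) = 5)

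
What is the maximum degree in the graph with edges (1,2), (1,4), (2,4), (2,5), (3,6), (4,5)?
3 (attained at vertices 2, 4)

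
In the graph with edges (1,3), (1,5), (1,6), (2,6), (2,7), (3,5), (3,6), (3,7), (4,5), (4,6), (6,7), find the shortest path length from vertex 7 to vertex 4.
2 (path: 7 -> 6 -> 4, 2 edges)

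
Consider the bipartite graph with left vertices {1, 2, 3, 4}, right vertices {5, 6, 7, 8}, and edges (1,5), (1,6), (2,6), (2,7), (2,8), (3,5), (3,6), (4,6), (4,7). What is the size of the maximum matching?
4 (matching: (1,6), (2,8), (3,5), (4,7); upper bound min(|L|,|R|) = min(4,4) = 4)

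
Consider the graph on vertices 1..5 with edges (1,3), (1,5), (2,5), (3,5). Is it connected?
No, it has 2 components: {1, 2, 3, 5}, {4}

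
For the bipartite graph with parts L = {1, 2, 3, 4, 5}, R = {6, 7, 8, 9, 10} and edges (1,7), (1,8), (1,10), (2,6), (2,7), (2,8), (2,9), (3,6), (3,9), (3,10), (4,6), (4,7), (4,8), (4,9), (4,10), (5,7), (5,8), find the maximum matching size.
5 (matching: (1,10), (2,9), (3,6), (4,8), (5,7); upper bound min(|L|,|R|) = min(5,5) = 5)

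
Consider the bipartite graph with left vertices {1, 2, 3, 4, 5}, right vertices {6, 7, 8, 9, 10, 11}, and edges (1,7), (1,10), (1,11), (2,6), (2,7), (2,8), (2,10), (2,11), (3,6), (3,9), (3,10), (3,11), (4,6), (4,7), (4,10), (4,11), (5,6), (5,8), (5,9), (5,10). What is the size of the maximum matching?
5 (matching: (1,11), (2,10), (3,9), (4,7), (5,8); upper bound min(|L|,|R|) = min(5,6) = 5)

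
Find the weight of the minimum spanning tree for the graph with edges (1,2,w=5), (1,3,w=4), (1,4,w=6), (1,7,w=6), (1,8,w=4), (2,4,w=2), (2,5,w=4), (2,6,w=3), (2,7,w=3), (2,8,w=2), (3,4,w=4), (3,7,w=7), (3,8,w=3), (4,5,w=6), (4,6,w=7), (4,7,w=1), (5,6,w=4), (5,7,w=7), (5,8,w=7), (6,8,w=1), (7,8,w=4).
17 (MST edges: (1,3,w=4), (2,4,w=2), (2,5,w=4), (2,8,w=2), (3,8,w=3), (4,7,w=1), (6,8,w=1); sum of weights 4 + 2 + 4 + 2 + 3 + 1 + 1 = 17)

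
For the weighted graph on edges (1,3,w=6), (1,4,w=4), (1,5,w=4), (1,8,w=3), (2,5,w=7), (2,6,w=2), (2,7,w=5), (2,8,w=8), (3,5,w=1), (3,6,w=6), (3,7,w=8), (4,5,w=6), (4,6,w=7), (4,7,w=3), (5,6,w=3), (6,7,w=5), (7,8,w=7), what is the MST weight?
20 (MST edges: (1,4,w=4), (1,5,w=4), (1,8,w=3), (2,6,w=2), (3,5,w=1), (4,7,w=3), (5,6,w=3); sum of weights 4 + 4 + 3 + 2 + 1 + 3 + 3 = 20)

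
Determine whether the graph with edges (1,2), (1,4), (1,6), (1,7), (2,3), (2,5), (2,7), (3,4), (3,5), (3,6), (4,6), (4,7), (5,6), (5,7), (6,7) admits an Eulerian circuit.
No (2 vertices have odd degree: {6, 7}; Eulerian circuit requires 0)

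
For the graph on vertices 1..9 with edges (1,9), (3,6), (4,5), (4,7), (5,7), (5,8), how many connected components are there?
4 (components: {1, 9}, {2}, {3, 6}, {4, 5, 7, 8})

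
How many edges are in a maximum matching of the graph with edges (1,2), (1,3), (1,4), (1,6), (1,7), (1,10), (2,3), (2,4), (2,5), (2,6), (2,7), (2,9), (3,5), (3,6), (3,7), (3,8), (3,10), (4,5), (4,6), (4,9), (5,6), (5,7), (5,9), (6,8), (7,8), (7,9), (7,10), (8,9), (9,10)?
5 (matching: (1,10), (2,7), (3,5), (4,9), (6,8); upper bound floor(n/2) = floor(10/2) = 5)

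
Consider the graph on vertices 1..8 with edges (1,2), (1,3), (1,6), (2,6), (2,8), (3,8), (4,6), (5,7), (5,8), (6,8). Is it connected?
Yes (BFS from 1 visits [1, 2, 3, 6, 8, 4, 5, 7] — all 8 vertices reached)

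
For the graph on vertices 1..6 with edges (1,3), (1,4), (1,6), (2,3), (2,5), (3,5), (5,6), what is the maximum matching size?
3 (matching: (1,4), (2,3), (5,6); upper bound floor(n/2) = floor(6/2) = 3)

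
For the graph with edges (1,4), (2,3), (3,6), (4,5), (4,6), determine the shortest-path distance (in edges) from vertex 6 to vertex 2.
2 (path: 6 -> 3 -> 2, 2 edges)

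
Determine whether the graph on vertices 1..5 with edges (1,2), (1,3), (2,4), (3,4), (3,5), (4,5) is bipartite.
No (odd cycle of length 3: 4 -> 3 -> 5 -> 4)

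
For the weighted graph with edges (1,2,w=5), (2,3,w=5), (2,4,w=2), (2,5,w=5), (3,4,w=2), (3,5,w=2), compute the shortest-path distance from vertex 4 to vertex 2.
2 (path: 4 -> 2; weights 2 = 2)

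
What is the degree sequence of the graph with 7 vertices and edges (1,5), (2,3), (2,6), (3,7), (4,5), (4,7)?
[2, 2, 2, 2, 2, 1, 1] (degrees: deg(1)=1, deg(2)=2, deg(3)=2, deg(4)=2, deg(5)=2, deg(6)=1, deg(7)=2)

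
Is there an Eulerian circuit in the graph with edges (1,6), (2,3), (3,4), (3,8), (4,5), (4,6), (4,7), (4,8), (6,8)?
No (8 vertices have odd degree: {1, 2, 3, 4, 5, 6, 7, 8}; Eulerian circuit requires 0)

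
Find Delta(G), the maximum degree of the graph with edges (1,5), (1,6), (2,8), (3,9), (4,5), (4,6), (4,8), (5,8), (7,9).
3 (attained at vertices 4, 5, 8)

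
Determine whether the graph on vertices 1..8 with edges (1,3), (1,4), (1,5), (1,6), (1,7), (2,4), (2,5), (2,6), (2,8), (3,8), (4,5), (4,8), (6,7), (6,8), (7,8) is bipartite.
No (odd cycle of length 3: 6 -> 1 -> 7 -> 6)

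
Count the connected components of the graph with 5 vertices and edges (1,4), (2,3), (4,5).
2 (components: {1, 4, 5}, {2, 3})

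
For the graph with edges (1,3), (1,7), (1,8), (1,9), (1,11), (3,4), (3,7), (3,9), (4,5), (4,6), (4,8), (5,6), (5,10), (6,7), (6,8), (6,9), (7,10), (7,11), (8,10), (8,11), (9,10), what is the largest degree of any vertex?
5 (attained at vertices 1, 6, 7, 8)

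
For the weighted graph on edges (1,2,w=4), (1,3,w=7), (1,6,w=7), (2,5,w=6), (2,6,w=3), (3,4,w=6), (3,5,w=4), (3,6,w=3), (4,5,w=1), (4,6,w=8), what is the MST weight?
15 (MST edges: (1,2,w=4), (2,6,w=3), (3,5,w=4), (3,6,w=3), (4,5,w=1); sum of weights 4 + 3 + 4 + 3 + 1 = 15)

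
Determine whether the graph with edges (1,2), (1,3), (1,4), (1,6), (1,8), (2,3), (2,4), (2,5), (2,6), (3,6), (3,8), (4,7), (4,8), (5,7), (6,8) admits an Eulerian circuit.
No (2 vertices have odd degree: {1, 2}; Eulerian circuit requires 0)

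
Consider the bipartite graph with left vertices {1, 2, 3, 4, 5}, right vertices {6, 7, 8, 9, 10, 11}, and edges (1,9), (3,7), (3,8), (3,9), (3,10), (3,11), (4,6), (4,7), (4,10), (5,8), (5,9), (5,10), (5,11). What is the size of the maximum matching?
4 (matching: (1,9), (3,11), (4,10), (5,8); upper bound min(|L|,|R|) = min(5,6) = 5)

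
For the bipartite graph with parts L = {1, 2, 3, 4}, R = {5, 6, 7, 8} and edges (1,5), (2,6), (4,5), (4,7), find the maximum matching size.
3 (matching: (1,5), (2,6), (4,7); upper bound min(|L|,|R|) = min(4,4) = 4)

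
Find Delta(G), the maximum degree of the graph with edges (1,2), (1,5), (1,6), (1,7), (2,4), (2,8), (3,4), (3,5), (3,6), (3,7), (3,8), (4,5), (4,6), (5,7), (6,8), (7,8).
5 (attained at vertex 3)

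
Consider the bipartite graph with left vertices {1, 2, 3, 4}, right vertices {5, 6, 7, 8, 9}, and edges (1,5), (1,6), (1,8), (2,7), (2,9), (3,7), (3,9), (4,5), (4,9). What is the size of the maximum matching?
4 (matching: (1,8), (2,9), (3,7), (4,5); upper bound min(|L|,|R|) = min(4,5) = 4)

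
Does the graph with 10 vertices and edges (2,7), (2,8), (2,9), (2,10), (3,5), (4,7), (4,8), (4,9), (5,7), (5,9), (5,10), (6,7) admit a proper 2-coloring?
Yes. Partition: {1, 2, 4, 5, 6}, {3, 7, 8, 9, 10}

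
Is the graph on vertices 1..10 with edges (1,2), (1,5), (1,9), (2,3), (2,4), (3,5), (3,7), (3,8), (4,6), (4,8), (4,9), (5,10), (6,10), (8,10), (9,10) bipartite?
Yes. Partition: {1, 3, 4, 10}, {2, 5, 6, 7, 8, 9}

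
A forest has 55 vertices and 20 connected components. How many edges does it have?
35 (Each of the 20 component trees on V_i vertices has V_i - 1 edges; summing gives V - C = 55 - 20 = 35)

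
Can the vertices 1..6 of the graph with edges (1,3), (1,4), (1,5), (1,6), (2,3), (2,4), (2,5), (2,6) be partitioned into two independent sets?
Yes. Partition: {1, 2}, {3, 4, 5, 6}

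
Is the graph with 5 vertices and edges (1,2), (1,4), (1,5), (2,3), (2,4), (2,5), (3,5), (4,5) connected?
Yes (BFS from 1 visits [1, 2, 4, 5, 3] — all 5 vertices reached)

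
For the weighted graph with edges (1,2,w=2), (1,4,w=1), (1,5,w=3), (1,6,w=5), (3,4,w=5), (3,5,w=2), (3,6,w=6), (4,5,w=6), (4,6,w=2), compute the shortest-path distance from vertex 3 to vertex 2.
7 (path: 3 -> 5 -> 1 -> 2; weights 2 + 3 + 2 = 7)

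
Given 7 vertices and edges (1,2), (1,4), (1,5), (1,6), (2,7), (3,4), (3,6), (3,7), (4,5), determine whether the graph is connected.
Yes (BFS from 1 visits [1, 2, 4, 5, 6, 7, 3] — all 7 vertices reached)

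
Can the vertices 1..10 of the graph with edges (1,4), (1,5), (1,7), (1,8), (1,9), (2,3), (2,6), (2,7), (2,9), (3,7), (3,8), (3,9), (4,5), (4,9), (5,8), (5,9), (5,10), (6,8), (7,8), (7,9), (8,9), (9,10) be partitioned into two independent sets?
No (odd cycle of length 3: 5 -> 1 -> 9 -> 5)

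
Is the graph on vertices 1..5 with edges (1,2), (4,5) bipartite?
Yes. Partition: {1, 3, 4}, {2, 5}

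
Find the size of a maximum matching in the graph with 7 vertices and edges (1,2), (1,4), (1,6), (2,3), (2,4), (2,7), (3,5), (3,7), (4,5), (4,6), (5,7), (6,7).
3 (matching: (2,4), (3,5), (6,7); upper bound floor(n/2) = floor(7/2) = 3)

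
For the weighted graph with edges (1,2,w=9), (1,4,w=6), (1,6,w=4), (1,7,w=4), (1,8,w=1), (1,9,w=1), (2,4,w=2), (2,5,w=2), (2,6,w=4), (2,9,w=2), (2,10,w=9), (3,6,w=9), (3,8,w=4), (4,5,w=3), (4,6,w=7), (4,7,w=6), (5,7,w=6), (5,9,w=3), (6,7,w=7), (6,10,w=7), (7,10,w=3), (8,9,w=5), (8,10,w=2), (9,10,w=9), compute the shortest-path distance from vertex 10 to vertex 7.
3 (path: 10 -> 7; weights 3 = 3)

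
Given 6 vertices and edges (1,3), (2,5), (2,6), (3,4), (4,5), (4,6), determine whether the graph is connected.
Yes (BFS from 1 visits [1, 3, 4, 5, 6, 2] — all 6 vertices reached)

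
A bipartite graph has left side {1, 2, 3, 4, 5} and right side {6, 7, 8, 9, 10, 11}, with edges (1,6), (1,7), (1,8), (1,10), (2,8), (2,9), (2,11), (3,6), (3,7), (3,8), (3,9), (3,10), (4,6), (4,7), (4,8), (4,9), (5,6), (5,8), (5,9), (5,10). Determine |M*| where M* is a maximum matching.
5 (matching: (1,10), (2,11), (3,9), (4,7), (5,8); upper bound min(|L|,|R|) = min(5,6) = 5)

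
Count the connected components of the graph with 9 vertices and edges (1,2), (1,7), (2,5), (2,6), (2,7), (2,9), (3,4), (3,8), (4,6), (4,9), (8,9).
1 (components: {1, 2, 3, 4, 5, 6, 7, 8, 9})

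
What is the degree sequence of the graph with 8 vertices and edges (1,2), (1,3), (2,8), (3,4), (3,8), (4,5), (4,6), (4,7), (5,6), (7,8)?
[4, 3, 3, 2, 2, 2, 2, 2] (degrees: deg(1)=2, deg(2)=2, deg(3)=3, deg(4)=4, deg(5)=2, deg(6)=2, deg(7)=2, deg(8)=3)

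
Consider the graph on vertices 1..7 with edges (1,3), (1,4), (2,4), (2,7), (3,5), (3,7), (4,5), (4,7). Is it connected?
No, it has 2 components: {1, 2, 3, 4, 5, 7}, {6}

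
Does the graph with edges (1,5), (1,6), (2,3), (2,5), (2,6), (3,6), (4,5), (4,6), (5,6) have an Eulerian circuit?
No (2 vertices have odd degree: {2, 6}; Eulerian circuit requires 0)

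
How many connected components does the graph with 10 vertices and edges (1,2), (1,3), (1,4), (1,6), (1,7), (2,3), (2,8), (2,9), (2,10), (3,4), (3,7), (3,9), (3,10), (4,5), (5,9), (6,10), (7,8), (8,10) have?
1 (components: {1, 2, 3, 4, 5, 6, 7, 8, 9, 10})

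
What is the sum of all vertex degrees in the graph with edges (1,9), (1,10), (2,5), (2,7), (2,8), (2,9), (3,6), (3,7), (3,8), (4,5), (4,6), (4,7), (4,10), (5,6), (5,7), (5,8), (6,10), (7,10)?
36 (handshake: sum of degrees = 2|E| = 2 x 18 = 36)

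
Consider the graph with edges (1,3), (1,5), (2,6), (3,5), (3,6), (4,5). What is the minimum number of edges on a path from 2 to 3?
2 (path: 2 -> 6 -> 3, 2 edges)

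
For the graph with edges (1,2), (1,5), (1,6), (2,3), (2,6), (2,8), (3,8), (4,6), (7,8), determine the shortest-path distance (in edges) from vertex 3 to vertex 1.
2 (path: 3 -> 2 -> 1, 2 edges)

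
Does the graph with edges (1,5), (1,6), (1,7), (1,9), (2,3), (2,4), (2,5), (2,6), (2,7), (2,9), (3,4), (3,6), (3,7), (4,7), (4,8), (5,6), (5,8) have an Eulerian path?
Yes — and in fact it has an Eulerian circuit (the graph is connected and all 9 vertices have even degree)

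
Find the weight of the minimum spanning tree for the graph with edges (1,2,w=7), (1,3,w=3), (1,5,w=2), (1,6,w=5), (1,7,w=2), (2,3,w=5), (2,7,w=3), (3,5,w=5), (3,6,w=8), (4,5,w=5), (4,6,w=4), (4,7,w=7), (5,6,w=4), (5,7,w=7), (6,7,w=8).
18 (MST edges: (1,3,w=3), (1,5,w=2), (1,7,w=2), (2,7,w=3), (4,6,w=4), (5,6,w=4); sum of weights 3 + 2 + 2 + 3 + 4 + 4 = 18)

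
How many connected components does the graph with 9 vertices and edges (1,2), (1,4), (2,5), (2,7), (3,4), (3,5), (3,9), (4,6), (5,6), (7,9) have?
2 (components: {1, 2, 3, 4, 5, 6, 7, 9}, {8})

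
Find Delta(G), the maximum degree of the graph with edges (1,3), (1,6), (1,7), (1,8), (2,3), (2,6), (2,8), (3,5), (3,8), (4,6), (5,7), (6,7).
4 (attained at vertices 1, 3, 6)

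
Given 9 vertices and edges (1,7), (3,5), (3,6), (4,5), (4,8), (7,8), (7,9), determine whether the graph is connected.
No, it has 2 components: {1, 3, 4, 5, 6, 7, 8, 9}, {2}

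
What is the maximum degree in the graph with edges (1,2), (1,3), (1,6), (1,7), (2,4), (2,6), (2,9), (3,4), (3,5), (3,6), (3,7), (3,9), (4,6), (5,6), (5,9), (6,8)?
6 (attained at vertices 3, 6)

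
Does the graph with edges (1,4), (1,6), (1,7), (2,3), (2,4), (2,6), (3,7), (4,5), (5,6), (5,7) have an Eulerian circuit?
No (6 vertices have odd degree: {1, 2, 4, 5, 6, 7}; Eulerian circuit requires 0)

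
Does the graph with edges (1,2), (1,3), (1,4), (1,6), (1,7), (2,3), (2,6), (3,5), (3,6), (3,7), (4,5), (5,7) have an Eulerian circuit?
No (6 vertices have odd degree: {1, 2, 3, 5, 6, 7}; Eulerian circuit requires 0)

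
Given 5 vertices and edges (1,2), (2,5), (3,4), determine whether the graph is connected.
No, it has 2 components: {1, 2, 5}, {3, 4}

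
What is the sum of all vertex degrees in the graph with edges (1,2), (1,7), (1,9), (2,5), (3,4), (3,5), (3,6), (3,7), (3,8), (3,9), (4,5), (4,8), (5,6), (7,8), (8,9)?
30 (handshake: sum of degrees = 2|E| = 2 x 15 = 30)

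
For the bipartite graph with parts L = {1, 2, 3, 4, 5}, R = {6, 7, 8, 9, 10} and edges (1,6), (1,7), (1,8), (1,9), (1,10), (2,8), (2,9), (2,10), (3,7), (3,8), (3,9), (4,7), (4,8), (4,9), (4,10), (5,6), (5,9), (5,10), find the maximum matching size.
5 (matching: (1,10), (2,9), (3,8), (4,7), (5,6); upper bound min(|L|,|R|) = min(5,5) = 5)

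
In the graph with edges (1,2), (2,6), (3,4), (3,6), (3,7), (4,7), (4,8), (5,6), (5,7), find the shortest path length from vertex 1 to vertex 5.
3 (path: 1 -> 2 -> 6 -> 5, 3 edges)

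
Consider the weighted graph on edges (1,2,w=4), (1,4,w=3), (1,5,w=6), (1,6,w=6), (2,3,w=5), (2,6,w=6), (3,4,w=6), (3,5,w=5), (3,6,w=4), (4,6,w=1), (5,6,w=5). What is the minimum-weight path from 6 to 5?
5 (path: 6 -> 5; weights 5 = 5)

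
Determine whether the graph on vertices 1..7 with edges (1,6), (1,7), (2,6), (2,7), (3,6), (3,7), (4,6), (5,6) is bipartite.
Yes. Partition: {1, 2, 3, 4, 5}, {6, 7}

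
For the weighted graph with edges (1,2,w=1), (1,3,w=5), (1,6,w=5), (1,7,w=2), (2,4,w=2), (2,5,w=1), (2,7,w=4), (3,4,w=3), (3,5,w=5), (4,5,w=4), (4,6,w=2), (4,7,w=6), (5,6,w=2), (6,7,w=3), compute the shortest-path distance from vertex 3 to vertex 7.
7 (path: 3 -> 1 -> 7; weights 5 + 2 = 7)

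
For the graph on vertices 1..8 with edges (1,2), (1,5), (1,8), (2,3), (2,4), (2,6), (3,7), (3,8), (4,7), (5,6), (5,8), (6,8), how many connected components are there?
1 (components: {1, 2, 3, 4, 5, 6, 7, 8})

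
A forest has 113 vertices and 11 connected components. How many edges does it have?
102 (Each of the 11 component trees on V_i vertices has V_i - 1 edges; summing gives V - C = 113 - 11 = 102)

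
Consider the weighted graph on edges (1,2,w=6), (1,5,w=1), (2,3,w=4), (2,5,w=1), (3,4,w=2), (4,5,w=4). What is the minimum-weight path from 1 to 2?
2 (path: 1 -> 5 -> 2; weights 1 + 1 = 2)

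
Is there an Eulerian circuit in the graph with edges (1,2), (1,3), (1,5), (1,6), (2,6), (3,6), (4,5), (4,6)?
Yes (the graph is connected and all 6 vertices have even degree)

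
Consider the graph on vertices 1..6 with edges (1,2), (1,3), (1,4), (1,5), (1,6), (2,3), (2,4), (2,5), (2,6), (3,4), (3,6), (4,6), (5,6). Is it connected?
Yes (BFS from 1 visits [1, 2, 3, 4, 5, 6] — all 6 vertices reached)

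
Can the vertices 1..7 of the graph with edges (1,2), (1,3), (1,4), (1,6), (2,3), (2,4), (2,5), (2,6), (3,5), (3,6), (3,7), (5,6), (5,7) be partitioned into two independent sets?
No (odd cycle of length 3: 4 -> 1 -> 2 -> 4)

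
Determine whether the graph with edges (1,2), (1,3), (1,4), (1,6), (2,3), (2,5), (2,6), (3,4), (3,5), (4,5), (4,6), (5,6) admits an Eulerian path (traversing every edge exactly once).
Yes — and in fact it has an Eulerian circuit (the graph is connected and all 6 vertices have even degree)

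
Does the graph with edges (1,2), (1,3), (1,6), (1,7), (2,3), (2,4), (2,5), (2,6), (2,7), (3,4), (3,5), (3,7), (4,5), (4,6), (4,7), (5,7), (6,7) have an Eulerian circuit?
No (2 vertices have odd degree: {3, 4}; Eulerian circuit requires 0)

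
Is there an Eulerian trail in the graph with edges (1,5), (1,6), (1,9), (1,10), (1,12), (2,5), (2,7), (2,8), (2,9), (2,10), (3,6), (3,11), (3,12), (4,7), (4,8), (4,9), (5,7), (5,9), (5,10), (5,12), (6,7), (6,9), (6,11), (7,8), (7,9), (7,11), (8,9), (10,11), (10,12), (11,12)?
No (10 vertices have odd degree: {1, 2, 3, 4, 6, 7, 9, 10, 11, 12}; Eulerian path requires 0 or 2)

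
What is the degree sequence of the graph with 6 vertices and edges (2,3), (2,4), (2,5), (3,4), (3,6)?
[3, 3, 2, 1, 1, 0] (degrees: deg(1)=0, deg(2)=3, deg(3)=3, deg(4)=2, deg(5)=1, deg(6)=1)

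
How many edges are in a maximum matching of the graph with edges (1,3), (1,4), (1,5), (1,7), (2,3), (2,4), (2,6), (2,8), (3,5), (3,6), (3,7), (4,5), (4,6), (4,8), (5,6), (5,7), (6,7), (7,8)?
4 (matching: (1,7), (2,3), (4,8), (5,6); upper bound floor(n/2) = floor(8/2) = 4)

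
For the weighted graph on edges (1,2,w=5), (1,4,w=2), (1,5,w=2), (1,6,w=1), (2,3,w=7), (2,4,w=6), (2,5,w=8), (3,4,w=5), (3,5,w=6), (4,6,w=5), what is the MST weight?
15 (MST edges: (1,2,w=5), (1,4,w=2), (1,5,w=2), (1,6,w=1), (3,4,w=5); sum of weights 5 + 2 + 2 + 1 + 5 = 15)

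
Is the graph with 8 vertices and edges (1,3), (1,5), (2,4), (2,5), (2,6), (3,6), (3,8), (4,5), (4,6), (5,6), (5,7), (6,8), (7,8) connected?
Yes (BFS from 1 visits [1, 3, 5, 6, 8, 2, 4, 7] — all 8 vertices reached)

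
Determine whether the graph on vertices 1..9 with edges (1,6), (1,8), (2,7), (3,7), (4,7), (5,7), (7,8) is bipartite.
Yes. Partition: {1, 7, 9}, {2, 3, 4, 5, 6, 8}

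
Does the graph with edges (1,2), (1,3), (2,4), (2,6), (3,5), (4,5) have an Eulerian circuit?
No (2 vertices have odd degree: {2, 6}; Eulerian circuit requires 0)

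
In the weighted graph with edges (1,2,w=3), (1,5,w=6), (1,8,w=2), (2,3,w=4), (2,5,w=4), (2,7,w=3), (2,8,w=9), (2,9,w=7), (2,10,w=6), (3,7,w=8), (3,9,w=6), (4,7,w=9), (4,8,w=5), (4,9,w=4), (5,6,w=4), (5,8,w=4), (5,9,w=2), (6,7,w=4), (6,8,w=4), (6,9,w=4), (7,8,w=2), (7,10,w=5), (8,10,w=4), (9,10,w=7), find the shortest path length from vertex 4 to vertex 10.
9 (path: 4 -> 8 -> 10; weights 5 + 4 = 9)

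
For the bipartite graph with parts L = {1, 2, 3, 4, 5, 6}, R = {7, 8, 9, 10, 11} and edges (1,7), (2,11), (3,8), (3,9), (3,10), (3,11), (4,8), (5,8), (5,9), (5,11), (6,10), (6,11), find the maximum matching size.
5 (matching: (1,7), (2,11), (3,10), (4,8), (5,9); upper bound min(|L|,|R|) = min(6,5) = 5)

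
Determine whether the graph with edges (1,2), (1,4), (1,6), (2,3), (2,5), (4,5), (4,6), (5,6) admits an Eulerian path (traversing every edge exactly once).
No (6 vertices have odd degree: {1, 2, 3, 4, 5, 6}; Eulerian path requires 0 or 2)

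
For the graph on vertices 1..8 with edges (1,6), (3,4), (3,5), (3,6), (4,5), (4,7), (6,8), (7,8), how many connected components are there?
2 (components: {1, 3, 4, 5, 6, 7, 8}, {2})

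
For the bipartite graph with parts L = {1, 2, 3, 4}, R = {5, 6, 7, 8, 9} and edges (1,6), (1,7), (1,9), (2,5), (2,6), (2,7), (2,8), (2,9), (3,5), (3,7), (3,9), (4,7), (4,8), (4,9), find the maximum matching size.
4 (matching: (1,9), (2,6), (3,7), (4,8); upper bound min(|L|,|R|) = min(4,5) = 4)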